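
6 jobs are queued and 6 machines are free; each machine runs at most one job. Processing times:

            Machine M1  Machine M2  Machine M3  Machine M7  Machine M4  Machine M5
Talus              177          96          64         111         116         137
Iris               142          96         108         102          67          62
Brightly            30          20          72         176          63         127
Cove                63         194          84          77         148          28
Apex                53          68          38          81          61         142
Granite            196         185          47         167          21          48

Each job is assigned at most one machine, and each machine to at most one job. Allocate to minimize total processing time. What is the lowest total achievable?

Minimum total: 288 min

Optimal: Talus→Machine M3 (64 min), Iris→Machine M7 (102 min), Brightly→Machine M2 (20 min), Cove→Machine M5 (28 min), Apex→Machine M1 (53 min), Granite→Machine M4 (21 min) — total 64+102+20+28+53+21 = 288 min.
Row-greedy (each job in turn takes its cheapest remaining machine) gives 437 min, worse by 149.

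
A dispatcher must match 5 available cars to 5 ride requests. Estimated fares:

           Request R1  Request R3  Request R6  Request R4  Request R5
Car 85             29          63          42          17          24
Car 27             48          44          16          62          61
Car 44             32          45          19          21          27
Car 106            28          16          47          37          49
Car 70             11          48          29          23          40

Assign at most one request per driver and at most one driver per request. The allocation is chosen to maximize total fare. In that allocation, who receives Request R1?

Treat this as an assignment problem: match each driver to one request.
Optimal: Car 85→Request R3 ($63), Car 27→Request R4 ($62), Car 44→Request R1 ($32), Car 106→Request R6 ($47), Car 70→Request R5 ($40) — total 63+62+32+47+40 = $244.
Max-entry greedy (repeatedly take the single best remaining cell) gives $235, worse by 9.
Next-best assignment: Car 85→Request R3, Car 27→Request R4, Car 44→Request R1, Car 106→Request R5, Car 70→Request R6 = $235.
Swapping Car 70↔Car 106 (Car 70→Request R6 $29, Car 106→Request R5 $49) loses 9.
Car 44's own top request is Request R3 ($45), but forcing Car 44→Request R3 and reassigning the rest optimally gives only $223 — worse by 21.

Car 44 receives Request R1.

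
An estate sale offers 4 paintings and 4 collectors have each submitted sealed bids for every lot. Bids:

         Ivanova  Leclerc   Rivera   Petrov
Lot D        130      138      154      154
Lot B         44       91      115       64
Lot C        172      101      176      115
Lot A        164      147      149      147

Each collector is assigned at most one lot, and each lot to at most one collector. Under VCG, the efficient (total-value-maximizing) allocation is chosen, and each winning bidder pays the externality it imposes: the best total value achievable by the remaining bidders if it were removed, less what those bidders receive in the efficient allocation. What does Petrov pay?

Efficient allocation: Ivanova→Lot C ($172), Leclerc→Lot A ($147), Rivera→Lot B ($115), Petrov→Lot D ($154); total welfare W = $588.
Petrov receives Lot D at value $154, so the others get W − 154 = $434.
Without Petrov: best allocation of the remaining 3 bidders over all 4 lots is Ivanova→Lot A ($164), Leclerc→Lot D ($138), Rivera→Lot C ($176), total $478.
VCG payment = (others' best without Petrov) − (others' welfare with Petrov) = 478 − 434 = $44.

Petrov pays $44.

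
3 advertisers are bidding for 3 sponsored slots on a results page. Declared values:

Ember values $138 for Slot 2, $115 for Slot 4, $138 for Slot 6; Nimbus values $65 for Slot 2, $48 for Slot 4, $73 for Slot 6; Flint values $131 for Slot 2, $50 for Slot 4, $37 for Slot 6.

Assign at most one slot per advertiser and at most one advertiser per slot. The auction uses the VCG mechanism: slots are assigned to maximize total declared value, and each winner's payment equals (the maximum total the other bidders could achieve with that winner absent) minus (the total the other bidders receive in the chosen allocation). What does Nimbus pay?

Nimbus pays $23.

Efficient allocation: Ember→Slot 4 ($115), Nimbus→Slot 6 ($73), Flint→Slot 2 ($131); total welfare W = $319.
Nimbus receives Slot 6 at value $73, so the others get W − 73 = $246.
Without Nimbus: best allocation of the remaining 2 bidders over all 3 slots is Ember→Slot 6 ($138), Flint→Slot 2 ($131), total $269.
VCG payment = (others' best without Nimbus) − (others' welfare with Nimbus) = 269 − 246 = $23.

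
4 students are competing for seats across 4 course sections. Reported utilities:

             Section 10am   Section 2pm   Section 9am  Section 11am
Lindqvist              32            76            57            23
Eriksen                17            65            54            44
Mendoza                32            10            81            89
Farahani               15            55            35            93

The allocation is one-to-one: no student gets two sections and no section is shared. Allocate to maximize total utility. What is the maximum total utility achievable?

Optimal: Lindqvist→Section 10am (32 points), Eriksen→Section 2pm (65 points), Mendoza→Section 9am (81 points), Farahani→Section 11am (93 points) — total 32+65+81+93 = 271 points.
Max-entry greedy (repeatedly take the single best remaining cell) gives 267 points, worse by 4.

Maximum total: 271 points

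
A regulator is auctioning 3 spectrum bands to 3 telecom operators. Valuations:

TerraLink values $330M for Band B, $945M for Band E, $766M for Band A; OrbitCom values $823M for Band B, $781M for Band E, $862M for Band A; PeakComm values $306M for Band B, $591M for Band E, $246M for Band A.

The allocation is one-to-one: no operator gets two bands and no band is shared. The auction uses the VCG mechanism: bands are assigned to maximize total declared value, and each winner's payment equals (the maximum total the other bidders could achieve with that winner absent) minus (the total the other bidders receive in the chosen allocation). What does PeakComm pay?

PeakComm pays $218M.

Efficient allocation: TerraLink→Band A ($766M), OrbitCom→Band B ($823M), PeakComm→Band E ($591M); total welfare W = $2180M.
PeakComm receives Band E at value $591M, so the others get W − 591 = $1589M.
Without PeakComm: best allocation of the remaining 2 bidders over all 3 bands is TerraLink→Band E ($945M), OrbitCom→Band A ($862M), total $1807M.
VCG payment = (others' best without PeakComm) − (others' welfare with PeakComm) = 1807 − 1589 = $218M.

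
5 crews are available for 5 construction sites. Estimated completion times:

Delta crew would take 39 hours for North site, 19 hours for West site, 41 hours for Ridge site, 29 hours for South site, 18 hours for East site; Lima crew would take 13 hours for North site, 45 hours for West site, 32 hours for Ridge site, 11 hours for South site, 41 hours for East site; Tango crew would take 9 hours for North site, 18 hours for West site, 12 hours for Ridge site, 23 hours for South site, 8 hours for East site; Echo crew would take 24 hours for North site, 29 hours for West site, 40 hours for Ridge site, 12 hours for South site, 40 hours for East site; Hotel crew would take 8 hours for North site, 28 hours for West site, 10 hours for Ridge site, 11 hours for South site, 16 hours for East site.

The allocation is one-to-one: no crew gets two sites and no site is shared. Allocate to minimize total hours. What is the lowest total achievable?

Treat this as an assignment problem: match each crew to one site.
Optimal: Delta crew→West site (19 hours), Lima crew→North site (13 hours), Tango crew→East site (8 hours), Echo crew→South site (12 hours), Hotel crew→Ridge site (10 hours) — total 19+13+8+12+10 = 62 hours.
Next-best assignment: Delta crew→East site, Lima crew→North site, Tango crew→West site, Echo crew→South site, Hotel crew→Ridge site = 71 hours.

Minimum total: 62 hours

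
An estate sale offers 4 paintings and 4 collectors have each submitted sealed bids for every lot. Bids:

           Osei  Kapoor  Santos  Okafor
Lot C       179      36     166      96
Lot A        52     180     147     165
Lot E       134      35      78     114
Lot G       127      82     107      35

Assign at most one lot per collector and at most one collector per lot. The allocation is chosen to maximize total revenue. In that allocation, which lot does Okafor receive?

Okafor receives Lot E.

Treat this as an assignment problem: match each collector to one lot.
Optimal: Osei→Lot G ($127), Kapoor→Lot A ($180), Santos→Lot C ($166), Okafor→Lot E ($114) — total 127+180+166+114 = $587.
Column-greedy (each lot in turn goes to its best remaining collector) gives $580, worse by 7.
Swapping Okafor↔Santos (Okafor→Lot C $96, Santos→Lot E $78) loses 106.
Okafor's own top lot is Lot A ($165), but forcing Okafor→Lot A and reassigning the rest optimally gives only $547 — worse by 40.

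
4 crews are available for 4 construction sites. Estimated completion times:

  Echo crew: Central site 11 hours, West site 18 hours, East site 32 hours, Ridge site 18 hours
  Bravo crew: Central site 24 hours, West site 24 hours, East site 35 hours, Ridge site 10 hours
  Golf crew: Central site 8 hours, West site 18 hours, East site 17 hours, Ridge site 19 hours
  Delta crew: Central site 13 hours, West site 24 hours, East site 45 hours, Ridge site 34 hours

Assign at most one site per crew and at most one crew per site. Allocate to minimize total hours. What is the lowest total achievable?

Optimal: Echo crew→West site (18 hours), Bravo crew→Ridge site (10 hours), Golf crew→East site (17 hours), Delta crew→Central site (13 hours) — total 18+10+17+13 = 58 hours.
Min-entry greedy (repeatedly take the single cheapest remaining cell) gives 81 hours, worse by 23.
Next-best assignment: Echo crew→Central site, Bravo crew→Ridge site, Golf crew→East site, Delta crew→West site = 62 hours.
Checked against all permutations: 58 hours is optimal.

Min total: 58 hours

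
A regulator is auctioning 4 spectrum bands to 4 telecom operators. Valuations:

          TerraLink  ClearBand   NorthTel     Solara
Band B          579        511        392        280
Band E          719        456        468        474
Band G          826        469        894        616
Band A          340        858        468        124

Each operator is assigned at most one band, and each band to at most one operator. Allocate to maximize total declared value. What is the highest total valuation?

Optimal: TerraLink→Band B ($579M), ClearBand→Band A ($858M), NorthTel→Band G ($894M), Solara→Band E ($474M) — total 579+858+894+474 = $2805M.
Row-greedy (each operator in turn takes its best remaining band) gives $2432M, worse by 373.
Swapping NorthTel↔Solara (NorthTel→Band E $468M, Solara→Band G $616M) loses 284.
No other one-to-one assignment exceeds $2805M.

Max total: $2805M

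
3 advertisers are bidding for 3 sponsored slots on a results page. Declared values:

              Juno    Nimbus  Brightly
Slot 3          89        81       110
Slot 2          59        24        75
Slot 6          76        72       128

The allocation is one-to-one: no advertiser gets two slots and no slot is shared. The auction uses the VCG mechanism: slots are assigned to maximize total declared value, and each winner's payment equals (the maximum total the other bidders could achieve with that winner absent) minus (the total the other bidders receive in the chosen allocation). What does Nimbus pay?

Efficient allocation: Juno→Slot 2 ($59), Nimbus→Slot 3 ($81), Brightly→Slot 6 ($128); total welfare W = $268.
Nimbus receives Slot 3 at value $81, so the others get W − 81 = $187.
Without Nimbus: best allocation of the remaining 2 bidders over all 3 slots is Juno→Slot 3 ($89), Brightly→Slot 6 ($128), total $217.
VCG payment = (others' best without Nimbus) − (others' welfare with Nimbus) = 217 − 187 = $30.

Nimbus pays $30.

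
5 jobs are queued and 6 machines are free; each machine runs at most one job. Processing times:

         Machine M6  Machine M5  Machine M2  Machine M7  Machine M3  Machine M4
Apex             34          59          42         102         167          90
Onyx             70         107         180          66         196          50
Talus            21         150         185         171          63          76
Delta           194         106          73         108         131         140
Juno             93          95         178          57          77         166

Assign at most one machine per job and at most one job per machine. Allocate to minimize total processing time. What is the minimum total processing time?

Min total: 260 min

Treat this as an assignment problem: match each job to one machine.
Optimal: Apex→Machine M5 (59 min), Onyx→Machine M4 (50 min), Talus→Machine M6 (21 min), Delta→Machine M2 (73 min), Juno→Machine M7 (57 min) — total 59+50+21+73+57 = 260 min.
Min-entry greedy (repeatedly take the single cheapest remaining cell) gives 276 min, worse by 16.
Next-best assignment: Apex→Machine M2, Onyx→Machine M4, Talus→Machine M6, Delta→Machine M5, Juno→Machine M7 = 276 min.
Every other assignment is strictly worse.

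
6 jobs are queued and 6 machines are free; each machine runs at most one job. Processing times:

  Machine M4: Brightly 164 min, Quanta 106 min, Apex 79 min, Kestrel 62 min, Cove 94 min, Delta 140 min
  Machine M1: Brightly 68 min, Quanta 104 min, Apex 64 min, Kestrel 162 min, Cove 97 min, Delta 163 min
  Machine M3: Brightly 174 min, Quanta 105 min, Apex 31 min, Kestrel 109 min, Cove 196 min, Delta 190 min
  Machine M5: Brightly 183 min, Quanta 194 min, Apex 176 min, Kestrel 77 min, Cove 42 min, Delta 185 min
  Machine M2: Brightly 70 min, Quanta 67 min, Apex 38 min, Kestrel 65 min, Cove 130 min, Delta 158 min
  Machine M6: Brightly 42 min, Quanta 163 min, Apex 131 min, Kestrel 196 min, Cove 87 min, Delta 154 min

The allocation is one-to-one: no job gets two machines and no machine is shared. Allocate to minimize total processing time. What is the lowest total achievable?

Minimum total: 407 min

Optimal: Brightly→Machine M6 (42 min), Quanta→Machine M2 (67 min), Apex→Machine M3 (31 min), Kestrel→Machine M4 (62 min), Cove→Machine M5 (42 min), Delta→Machine M1 (163 min) — total 42+67+31+62+42+163 = 407 min.
Column-greedy (each machine in turn goes to its cheapest remaining job) gives 497 min, worse by 90.
Next-best assignment: Brightly→Machine M1, Quanta→Machine M2, Apex→Machine M3, Kestrel→Machine M4, Cove→Machine M5, Delta→Machine M6 = 424 min.
Swapping Cove↔Delta (Cove→Machine M1 97 min, Delta→Machine M5 185 min) adds 77.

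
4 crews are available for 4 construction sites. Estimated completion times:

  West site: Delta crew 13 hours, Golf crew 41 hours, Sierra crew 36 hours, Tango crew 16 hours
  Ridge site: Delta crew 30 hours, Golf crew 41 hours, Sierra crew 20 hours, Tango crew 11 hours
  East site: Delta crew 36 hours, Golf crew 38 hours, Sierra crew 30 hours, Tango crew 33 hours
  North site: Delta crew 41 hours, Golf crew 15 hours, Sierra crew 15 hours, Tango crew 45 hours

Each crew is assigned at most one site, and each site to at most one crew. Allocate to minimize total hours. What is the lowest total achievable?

Min total: 69 hours

This is the linear assignment problem.
Optimal: Delta crew→West site (13 hours), Golf crew→North site (15 hours), Sierra crew→East site (30 hours), Tango crew→Ridge site (11 hours) — total 13+15+30+11 = 69 hours.
Swapping Delta crew↔Sierra crew (Delta crew→East site 36 hours, Sierra crew→West site 36 hours) adds 29.
Every other assignment is strictly worse.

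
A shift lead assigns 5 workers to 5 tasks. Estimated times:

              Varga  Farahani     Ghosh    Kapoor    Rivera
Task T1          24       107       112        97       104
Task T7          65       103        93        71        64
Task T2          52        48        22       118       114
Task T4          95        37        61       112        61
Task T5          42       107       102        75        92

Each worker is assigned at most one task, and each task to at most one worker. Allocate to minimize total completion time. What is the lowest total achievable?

Treat this as an assignment problem: match each worker to one task.
Optimal: Varga→Task T1 (24 min), Farahani→Task T4 (37 min), Ghosh→Task T2 (22 min), Kapoor→Task T5 (75 min), Rivera→Task T7 (64 min) — total 24+37+22+75+64 = 222 min.
Next-best assignment: Varga→Task T1, Farahani→Task T4, Ghosh→Task T2, Kapoor→Task T7, Rivera→Task T5 = 246 min.

Minimum total: 222 min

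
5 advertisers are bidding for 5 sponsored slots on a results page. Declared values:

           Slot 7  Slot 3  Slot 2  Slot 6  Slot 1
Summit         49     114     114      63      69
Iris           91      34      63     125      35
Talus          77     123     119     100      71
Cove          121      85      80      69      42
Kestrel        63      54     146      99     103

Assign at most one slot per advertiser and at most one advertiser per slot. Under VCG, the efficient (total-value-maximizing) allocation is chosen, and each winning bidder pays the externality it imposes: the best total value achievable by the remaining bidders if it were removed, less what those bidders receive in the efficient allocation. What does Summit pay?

Summit pays $43.

Efficient allocation: Summit→Slot 2 ($114), Iris→Slot 6 ($125), Talus→Slot 3 ($123), Cove→Slot 7 ($121), Kestrel→Slot 1 ($103); total welfare W = $586.
Summit receives Slot 2 at value $114, so the others get W − 114 = $472.
Without Summit: best allocation of the remaining 4 bidders over all 5 slots is Iris→Slot 6 ($125), Talus→Slot 3 ($123), Cove→Slot 7 ($121), Kestrel→Slot 2 ($146), total $515.
VCG payment = (others' best without Summit) − (others' welfare with Summit) = 515 − 472 = $43.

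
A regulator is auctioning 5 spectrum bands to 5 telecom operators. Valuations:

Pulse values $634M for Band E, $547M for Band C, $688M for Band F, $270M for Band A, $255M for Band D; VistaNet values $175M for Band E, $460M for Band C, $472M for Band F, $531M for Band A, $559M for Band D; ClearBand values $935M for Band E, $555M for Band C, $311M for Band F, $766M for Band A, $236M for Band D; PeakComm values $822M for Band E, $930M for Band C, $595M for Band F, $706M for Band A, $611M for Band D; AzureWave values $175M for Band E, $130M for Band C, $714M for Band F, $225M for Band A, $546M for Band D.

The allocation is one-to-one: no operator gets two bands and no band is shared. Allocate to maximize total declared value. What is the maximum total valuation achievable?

Max total: $3630M

Optimal: Pulse→Band F ($688M), VistaNet→Band A ($531M), ClearBand→Band E ($935M), PeakComm→Band C ($930M), AzureWave→Band D ($546M) — total 688+531+935+930+546 = $3630M.
Next-best assignment: Pulse→Band E, VistaNet→Band D, ClearBand→Band A, PeakComm→Band C, AzureWave→Band F = $3603M.
Every other assignment is strictly worse.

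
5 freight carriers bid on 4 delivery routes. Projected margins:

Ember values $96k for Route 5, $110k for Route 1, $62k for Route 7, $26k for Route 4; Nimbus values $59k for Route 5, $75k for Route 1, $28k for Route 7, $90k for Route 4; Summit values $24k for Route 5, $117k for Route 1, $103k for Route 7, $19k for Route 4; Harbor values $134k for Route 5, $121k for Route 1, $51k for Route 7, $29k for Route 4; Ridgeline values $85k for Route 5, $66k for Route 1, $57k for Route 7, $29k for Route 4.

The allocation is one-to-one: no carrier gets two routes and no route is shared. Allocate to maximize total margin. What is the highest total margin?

Maximum total: $437k

This is the linear assignment problem.
Optimal: Harbor→Route 5 ($134k), Ember→Route 1 ($110k), Summit→Route 7 ($103k), Nimbus→Route 4 ($90k) — total 134+110+103+90 = $437k.
Column-greedy (each route in turn goes to its best remaining carrier) gives $403k, worse by 34.
Checked against all permutations: $437k is optimal.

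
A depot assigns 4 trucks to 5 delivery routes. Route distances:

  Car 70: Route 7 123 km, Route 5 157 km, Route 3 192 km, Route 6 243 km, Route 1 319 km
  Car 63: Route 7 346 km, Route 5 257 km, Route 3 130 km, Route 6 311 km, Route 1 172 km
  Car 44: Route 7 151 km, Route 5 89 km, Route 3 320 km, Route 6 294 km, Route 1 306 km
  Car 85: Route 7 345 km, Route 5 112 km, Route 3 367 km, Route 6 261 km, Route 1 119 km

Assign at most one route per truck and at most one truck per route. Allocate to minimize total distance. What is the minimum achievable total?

Min total: 461 km

Optimal: Car 70→Route 7 (123 km), Car 63→Route 3 (130 km), Car 44→Route 5 (89 km), Car 85→Route 1 (119 km) — total 123+130+89+119 = 461 km.
Column-greedy (each route in turn goes to its cheapest remaining truck) gives 603 km, worse by 142.
Next-best assignment: Car 70→Route 5, Car 63→Route 3, Car 44→Route 7, Car 85→Route 1 = 557 km.
Every other assignment is strictly worse.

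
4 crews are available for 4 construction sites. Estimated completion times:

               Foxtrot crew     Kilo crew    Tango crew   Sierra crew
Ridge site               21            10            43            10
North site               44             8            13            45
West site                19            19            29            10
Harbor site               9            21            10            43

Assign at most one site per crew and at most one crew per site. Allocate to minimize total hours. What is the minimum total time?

Min total: 42 hours

Optimal: Foxtrot crew→Harbor site (9 hours), Kilo crew→Ridge site (10 hours), Tango crew→North site (13 hours), Sierra crew→West site (10 hours) — total 9+10+13+10 = 42 hours.
Min-entry greedy (repeatedly take the single cheapest remaining cell) gives 56 hours, worse by 14.
No other one-to-one assignment undercuts 42 hours.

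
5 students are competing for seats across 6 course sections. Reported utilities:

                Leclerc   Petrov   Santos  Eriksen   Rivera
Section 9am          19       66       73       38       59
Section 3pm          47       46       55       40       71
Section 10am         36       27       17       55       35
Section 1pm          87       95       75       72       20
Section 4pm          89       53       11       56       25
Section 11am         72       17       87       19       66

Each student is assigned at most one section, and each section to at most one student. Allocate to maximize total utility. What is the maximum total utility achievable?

Optimal: Leclerc→Section 4pm (89 points), Petrov→Section 1pm (95 points), Santos→Section 11am (87 points), Eriksen→Section 10am (55 points), Rivera→Section 3pm (71 points) — total 89+95+87+55+71 = 397 points.
Column-greedy (each section in turn goes to its best remaining student) gives 383 points, worse by 14.
Next-best assignment: Leclerc→Section 4pm, Petrov→Section 9am, Santos→Section 11am, Eriksen→Section 1pm, Rivera→Section 3pm = 385 points.
Checked against all permutations: 397 points is optimal.

Max total: 397 points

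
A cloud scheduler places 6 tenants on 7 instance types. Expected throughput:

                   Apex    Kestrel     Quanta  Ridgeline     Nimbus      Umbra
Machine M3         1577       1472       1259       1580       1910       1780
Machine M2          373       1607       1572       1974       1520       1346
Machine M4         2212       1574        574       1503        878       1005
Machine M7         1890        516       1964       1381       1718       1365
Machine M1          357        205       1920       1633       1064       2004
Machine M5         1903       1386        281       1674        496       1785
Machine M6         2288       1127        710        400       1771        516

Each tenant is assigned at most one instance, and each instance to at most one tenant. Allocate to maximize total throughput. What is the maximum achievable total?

Max total: 11714 ops/s

Optimal: Apex→Machine M6 (2288 ops/s), Kestrel→Machine M4 (1574 ops/s), Quanta→Machine M7 (1964 ops/s), Ridgeline→Machine M2 (1974 ops/s), Nimbus→Machine M3 (1910 ops/s), Umbra→Machine M1 (2004 ops/s) — total 2288+1574+1964+1974+1910+2004 = 11714 ops/s.
Row-greedy (each tenant in turn takes its best remaining instance) gives 11447 ops/s, worse by 267.
Next-best assignment: Apex→Machine M6, Kestrel→Machine M5, Quanta→Machine M7, Ridgeline→Machine M2, Nimbus→Machine M3, Umbra→Machine M1 = 11526 ops/s.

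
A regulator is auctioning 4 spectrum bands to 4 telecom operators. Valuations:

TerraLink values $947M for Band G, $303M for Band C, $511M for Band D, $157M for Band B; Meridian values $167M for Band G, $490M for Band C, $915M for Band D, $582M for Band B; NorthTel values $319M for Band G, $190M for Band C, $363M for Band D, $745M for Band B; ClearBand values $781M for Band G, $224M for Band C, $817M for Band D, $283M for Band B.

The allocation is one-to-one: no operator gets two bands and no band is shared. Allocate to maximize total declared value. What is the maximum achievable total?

This is the linear assignment problem.
Optimal: TerraLink→Band G ($947M), Meridian→Band C ($490M), NorthTel→Band B ($745M), ClearBand→Band D ($817M) — total 947+490+745+817 = $2999M.
Every other assignment is strictly worse.

Maximum total: $2999M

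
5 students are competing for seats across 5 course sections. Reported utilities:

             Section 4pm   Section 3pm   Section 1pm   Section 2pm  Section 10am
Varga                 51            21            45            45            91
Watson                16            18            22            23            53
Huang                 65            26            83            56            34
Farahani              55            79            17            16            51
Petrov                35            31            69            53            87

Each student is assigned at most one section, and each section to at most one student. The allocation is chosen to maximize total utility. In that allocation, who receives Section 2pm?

Optimal: Varga→Section 10am (91 points), Watson→Section 2pm (23 points), Huang→Section 4pm (65 points), Farahani→Section 3pm (79 points), Petrov→Section 1pm (69 points) — total 91+23+65+79+69 = 327 points.
Watson's own top section is Section 10am (53 points), but forcing Watson→Section 10am and reassigning the rest optimally gives only 319 points — worse by 8.

Watson receives Section 2pm.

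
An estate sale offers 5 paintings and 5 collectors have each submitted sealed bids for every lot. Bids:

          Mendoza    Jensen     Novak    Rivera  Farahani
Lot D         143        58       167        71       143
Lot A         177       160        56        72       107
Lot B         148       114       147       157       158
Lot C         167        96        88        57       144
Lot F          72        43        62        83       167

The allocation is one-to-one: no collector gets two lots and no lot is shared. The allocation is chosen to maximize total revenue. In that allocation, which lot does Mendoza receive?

Mendoza receives Lot C.

This is the linear assignment problem.
Optimal: Mendoza→Lot C ($167), Jensen→Lot A ($160), Novak→Lot D ($167), Rivera→Lot B ($157), Farahani→Lot F ($167) — total 167+160+167+157+167 = $818.
Column-greedy (each lot in turn goes to its best remaining collector) gives $681, worse by 137.
Next-best assignment: Mendoza→Lot A, Jensen→Lot C, Novak→Lot D, Rivera→Lot B, Farahani→Lot F = $764.
No other one-to-one assignment exceeds $818.
Mendoza's own top lot is Lot A ($177), but forcing Mendoza→Lot A and reassigning the rest optimally gives only $764 — worse by 54.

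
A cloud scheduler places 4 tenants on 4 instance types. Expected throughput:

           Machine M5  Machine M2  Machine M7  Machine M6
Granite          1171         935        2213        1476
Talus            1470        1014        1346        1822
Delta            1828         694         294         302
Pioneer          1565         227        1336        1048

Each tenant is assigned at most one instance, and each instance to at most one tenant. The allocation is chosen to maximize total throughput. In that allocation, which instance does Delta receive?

Treat this as an assignment problem: match each tenant to one instance.
Optimal: Granite→Machine M7 (2213 ops/s), Talus→Machine M6 (1822 ops/s), Delta→Machine M2 (694 ops/s), Pioneer→Machine M5 (1565 ops/s) — total 2213+1822+694+1565 = 6294 ops/s.
Column-greedy (each instance in turn goes to its best remaining tenant) gives 6103 ops/s, worse by 191.
Delta's own top instance is Machine M5 (1828 ops/s), but forcing Delta→Machine M5 and reassigning the rest optimally gives only 6103 ops/s — worse by 191.

Delta receives Machine M2.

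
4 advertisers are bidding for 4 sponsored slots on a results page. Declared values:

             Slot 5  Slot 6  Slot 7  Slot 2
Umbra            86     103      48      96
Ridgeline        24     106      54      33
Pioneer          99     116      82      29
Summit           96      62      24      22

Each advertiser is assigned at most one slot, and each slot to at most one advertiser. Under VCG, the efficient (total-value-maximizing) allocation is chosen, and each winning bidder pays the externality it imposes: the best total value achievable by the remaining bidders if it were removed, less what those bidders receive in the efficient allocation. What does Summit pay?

Efficient allocation: Umbra→Slot 2 ($96), Ridgeline→Slot 6 ($106), Pioneer→Slot 7 ($82), Summit→Slot 5 ($96); total welfare W = $380.
Summit receives Slot 5 at value $96, so the others get W − 96 = $284.
Without Summit: best allocation of the remaining 3 bidders over all 4 slots is Umbra→Slot 2 ($96), Ridgeline→Slot 6 ($106), Pioneer→Slot 5 ($99), total $301.
VCG payment = (others' best without Summit) − (others' welfare with Summit) = 301 − 284 = $17.

Summit pays $17.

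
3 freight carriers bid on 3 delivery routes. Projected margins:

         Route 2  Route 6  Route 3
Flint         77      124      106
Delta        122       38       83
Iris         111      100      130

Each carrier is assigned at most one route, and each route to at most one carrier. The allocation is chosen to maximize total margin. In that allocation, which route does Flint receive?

Optimal: Flint→Route 6 ($124k), Delta→Route 2 ($122k), Iris→Route 3 ($130k) — total 124+122+130 = $376k.
Every other assignment is strictly worse.

Flint receives Route 6.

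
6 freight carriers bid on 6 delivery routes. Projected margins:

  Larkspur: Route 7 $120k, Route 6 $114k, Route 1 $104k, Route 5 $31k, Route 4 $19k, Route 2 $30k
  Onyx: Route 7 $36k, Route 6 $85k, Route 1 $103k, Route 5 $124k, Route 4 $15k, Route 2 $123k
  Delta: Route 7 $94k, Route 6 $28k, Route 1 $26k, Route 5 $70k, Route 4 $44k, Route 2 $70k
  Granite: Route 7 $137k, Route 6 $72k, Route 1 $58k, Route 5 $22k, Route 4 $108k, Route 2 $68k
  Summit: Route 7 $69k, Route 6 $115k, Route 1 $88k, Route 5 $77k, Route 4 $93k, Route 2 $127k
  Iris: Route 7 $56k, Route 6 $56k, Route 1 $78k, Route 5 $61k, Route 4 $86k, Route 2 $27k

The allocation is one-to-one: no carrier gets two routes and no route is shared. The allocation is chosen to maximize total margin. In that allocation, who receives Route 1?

Iris receives Route 1.

Optimal: Larkspur→Route 6 ($114k), Onyx→Route 5 ($124k), Delta→Route 7 ($94k), Granite→Route 4 ($108k), Summit→Route 2 ($127k), Iris→Route 1 ($78k) — total 114+124+94+108+127+78 = $645k.
Row-greedy (each carrier in turn takes its best remaining route) gives $615k, worse by 30.
Every other assignment is strictly worse.
Iris's own top route is Route 4 ($86k), but forcing Iris→Route 4 and reassigning the rest optimally gives only $637k — worse by 8.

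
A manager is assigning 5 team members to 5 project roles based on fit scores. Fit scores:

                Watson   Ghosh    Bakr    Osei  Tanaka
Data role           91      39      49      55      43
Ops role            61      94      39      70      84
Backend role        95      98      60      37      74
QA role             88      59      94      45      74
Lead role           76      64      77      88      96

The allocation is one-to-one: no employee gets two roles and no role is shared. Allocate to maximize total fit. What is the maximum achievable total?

Max total: 455 pts

Optimal: Watson→Data role (91 pts), Ghosh→Backend role (98 pts), Bakr→QA role (94 pts), Osei→Lead role (88 pts), Tanaka→Ops role (84 pts) — total 91+98+94+88+84 = 455 pts.
Next-best assignment: Watson→Data role, Ghosh→Backend role, Bakr→QA role, Osei→Ops role, Tanaka→Lead role = 449 pts.
Swapping Watson↔Tanaka (Watson→Ops role 61 pts, Tanaka→Data role 43 pts) loses 71.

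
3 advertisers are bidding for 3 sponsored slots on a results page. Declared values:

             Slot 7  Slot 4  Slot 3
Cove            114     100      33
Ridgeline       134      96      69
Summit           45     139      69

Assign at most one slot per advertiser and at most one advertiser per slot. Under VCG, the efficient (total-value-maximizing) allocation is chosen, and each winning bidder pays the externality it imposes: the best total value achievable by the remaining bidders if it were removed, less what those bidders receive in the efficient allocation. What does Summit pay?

Summit pays $51.

Efficient allocation: Cove→Slot 7 ($114), Ridgeline→Slot 3 ($69), Summit→Slot 4 ($139); total welfare W = $322.
Summit receives Slot 4 at value $139, so the others get W − 139 = $183.
Without Summit: best allocation of the remaining 2 bidders over all 3 slots is Cove→Slot 4 ($100), Ridgeline→Slot 7 ($134), total $234.
VCG payment = (others' best without Summit) − (others' welfare with Summit) = 234 − 183 = $51.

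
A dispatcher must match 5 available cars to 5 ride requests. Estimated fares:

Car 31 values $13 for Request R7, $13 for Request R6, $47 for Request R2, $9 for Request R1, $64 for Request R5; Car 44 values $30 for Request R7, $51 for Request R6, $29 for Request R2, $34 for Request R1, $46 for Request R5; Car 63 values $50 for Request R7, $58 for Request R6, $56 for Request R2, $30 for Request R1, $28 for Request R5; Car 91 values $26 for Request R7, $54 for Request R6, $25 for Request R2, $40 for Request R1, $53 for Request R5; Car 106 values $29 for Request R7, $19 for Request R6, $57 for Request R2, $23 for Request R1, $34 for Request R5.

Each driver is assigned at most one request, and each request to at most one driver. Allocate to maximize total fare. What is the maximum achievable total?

This is the linear assignment problem.
Optimal: Car 31→Request R5 ($64), Car 44→Request R6 ($51), Car 63→Request R7 ($50), Car 91→Request R1 ($40), Car 106→Request R2 ($57) — total 64+51+50+40+57 = $262.
Column-greedy (each request in turn goes to its best remaining driver) gives $259, worse by 3.
Next-best assignment: Car 31→Request R5, Car 44→Request R1, Car 63→Request R7, Car 91→Request R6, Car 106→Request R2 = $259.
Swapping Car 31↔Car 63 (Car 31→Request R7 $13, Car 63→Request R5 $28) loses 73.

Maximum total: $262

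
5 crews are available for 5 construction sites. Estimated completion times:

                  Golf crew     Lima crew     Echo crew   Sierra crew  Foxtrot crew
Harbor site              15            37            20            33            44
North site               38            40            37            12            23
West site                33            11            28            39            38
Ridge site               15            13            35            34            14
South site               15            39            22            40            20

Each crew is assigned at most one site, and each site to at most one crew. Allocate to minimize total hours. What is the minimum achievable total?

Min total: 72 hours

Optimal: Golf crew→South site (15 hours), Lima crew→West site (11 hours), Echo crew→Harbor site (20 hours), Sierra crew→North site (12 hours), Foxtrot crew→Ridge site (14 hours) — total 15+11+20+12+14 = 72 hours.
Min-entry greedy (repeatedly take the single cheapest remaining cell) gives 74 hours, worse by 2.
Swapping Sierra crew↔Lima crew (Sierra crew→West site 39 hours, Lima crew→North site 40 hours) adds 56.
Checked against all permutations: 72 hours is optimal.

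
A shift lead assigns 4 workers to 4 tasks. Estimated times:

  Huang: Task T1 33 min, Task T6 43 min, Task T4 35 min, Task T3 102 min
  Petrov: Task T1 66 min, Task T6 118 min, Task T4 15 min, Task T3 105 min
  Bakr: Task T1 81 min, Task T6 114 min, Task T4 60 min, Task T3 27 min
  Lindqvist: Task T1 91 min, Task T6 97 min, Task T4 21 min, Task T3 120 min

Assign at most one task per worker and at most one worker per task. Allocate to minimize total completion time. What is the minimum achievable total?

Treat this as an assignment problem: match each worker to one task.
Optimal: Huang→Task T6 (43 min), Petrov→Task T1 (66 min), Bakr→Task T3 (27 min), Lindqvist→Task T4 (21 min) — total 43+66+27+21 = 157 min.
Min-entry greedy (repeatedly take the single cheapest remaining cell) gives 172 min, worse by 15.
Swapping Huang↔Lindqvist (Huang→Task T4 35 min, Lindqvist→Task T6 97 min) adds 68.

Min total: 157 min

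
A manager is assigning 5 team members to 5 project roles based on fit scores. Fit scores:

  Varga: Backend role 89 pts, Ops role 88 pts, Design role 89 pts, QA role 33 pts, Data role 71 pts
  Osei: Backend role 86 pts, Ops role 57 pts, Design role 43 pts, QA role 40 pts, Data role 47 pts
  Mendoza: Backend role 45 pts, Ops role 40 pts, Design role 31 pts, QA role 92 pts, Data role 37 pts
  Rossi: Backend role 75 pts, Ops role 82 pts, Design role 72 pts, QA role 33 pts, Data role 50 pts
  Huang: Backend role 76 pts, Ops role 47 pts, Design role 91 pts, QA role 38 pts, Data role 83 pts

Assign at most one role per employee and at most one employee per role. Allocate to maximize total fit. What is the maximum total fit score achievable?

Optimal: Varga→Design role (89 pts), Osei→Backend role (86 pts), Mendoza→QA role (92 pts), Rossi→Ops role (82 pts), Huang→Data role (83 pts) — total 89+86+92+82+83 = 432 pts.
Column-greedy (each role in turn goes to its best remaining employee) gives 401 pts, worse by 31.
Swapping Rossi↔Varga (Rossi→Design role 72 pts, Varga→Ops role 88 pts) loses 11.

Maximum total: 432 pts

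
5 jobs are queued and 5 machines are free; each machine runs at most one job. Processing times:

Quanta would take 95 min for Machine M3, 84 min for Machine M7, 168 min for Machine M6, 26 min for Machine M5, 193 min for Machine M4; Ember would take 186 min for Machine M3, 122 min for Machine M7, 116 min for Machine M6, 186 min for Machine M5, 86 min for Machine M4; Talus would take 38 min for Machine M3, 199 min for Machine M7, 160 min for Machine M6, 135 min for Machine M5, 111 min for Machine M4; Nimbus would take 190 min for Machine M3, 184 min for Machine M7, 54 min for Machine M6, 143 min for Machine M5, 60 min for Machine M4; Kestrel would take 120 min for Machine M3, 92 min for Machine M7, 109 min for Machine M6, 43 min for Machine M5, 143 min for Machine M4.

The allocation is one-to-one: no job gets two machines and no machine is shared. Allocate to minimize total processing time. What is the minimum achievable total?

Optimal: Quanta→Machine M5 (26 min), Ember→Machine M4 (86 min), Talus→Machine M3 (38 min), Nimbus→Machine M6 (54 min), Kestrel→Machine M7 (92 min) — total 26+86+38+54+92 = 296 min.
Swapping Kestrel↔Talus (Kestrel→Machine M3 120 min, Talus→Machine M7 199 min) adds 189.
No other one-to-one assignment undercuts 296 min.

Min total: 296 min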